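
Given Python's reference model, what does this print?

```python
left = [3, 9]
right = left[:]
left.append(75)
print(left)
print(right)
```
[3, 9, 75]
[3, 9]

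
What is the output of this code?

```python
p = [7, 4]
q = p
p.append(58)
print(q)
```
[7, 4, 58]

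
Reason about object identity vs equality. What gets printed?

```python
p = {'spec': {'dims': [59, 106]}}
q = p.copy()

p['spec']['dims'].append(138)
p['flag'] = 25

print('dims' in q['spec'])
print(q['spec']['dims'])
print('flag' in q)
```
True
[59, 106, 138]
False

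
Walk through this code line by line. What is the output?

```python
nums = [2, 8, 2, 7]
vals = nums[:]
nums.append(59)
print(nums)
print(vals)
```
[2, 8, 2, 7, 59]
[2, 8, 2, 7]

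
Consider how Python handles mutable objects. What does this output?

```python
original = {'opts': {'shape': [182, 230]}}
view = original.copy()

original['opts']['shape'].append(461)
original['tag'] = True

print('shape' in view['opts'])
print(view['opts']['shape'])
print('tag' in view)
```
True
[182, 230, 461]
False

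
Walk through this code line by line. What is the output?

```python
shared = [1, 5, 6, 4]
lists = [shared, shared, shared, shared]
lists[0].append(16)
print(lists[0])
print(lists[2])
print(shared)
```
[1, 5, 6, 4, 16]
[1, 5, 6, 4, 16]
[1, 5, 6, 4, 16]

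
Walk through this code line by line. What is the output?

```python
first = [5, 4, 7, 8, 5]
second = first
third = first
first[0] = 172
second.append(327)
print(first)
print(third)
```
[172, 4, 7, 8, 5, 327]
[172, 4, 7, 8, 5, 327]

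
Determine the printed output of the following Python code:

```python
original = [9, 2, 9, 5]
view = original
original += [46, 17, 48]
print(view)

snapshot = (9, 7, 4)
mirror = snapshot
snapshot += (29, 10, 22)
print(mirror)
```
[9, 2, 9, 5, 46, 17, 48]
(9, 7, 4)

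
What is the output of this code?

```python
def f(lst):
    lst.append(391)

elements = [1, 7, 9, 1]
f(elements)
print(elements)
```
[1, 7, 9, 1, 391]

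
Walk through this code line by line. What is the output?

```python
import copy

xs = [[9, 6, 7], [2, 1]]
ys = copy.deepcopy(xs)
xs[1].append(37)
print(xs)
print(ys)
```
[[9, 6, 7], [2, 1, 37]]
[[9, 6, 7], [2, 1]]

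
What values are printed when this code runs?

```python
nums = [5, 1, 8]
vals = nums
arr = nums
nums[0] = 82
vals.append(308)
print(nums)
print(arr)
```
[82, 1, 8, 308]
[82, 1, 8, 308]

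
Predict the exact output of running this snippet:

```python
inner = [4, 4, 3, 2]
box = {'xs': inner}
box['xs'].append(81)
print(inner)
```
[4, 4, 3, 2, 81]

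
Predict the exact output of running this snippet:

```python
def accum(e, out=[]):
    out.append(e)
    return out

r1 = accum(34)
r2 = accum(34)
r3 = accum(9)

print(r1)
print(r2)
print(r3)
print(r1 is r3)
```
[34, 34, 9]
[34, 34, 9]
[34, 34, 9]
True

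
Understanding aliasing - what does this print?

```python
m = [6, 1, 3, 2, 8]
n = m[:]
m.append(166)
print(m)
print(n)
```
[6, 1, 3, 2, 8, 166]
[6, 1, 3, 2, 8]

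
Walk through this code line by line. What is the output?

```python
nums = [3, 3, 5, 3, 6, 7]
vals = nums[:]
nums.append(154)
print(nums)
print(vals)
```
[3, 3, 5, 3, 6, 7, 154]
[3, 3, 5, 3, 6, 7]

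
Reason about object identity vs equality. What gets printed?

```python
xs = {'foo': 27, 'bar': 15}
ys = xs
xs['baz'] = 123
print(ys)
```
{'foo': 27, 'bar': 15, 'baz': 123}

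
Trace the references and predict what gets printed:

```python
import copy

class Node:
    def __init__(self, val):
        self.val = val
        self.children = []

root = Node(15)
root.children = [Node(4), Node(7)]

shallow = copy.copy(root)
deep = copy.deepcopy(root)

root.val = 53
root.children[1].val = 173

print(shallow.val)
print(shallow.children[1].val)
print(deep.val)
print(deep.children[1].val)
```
15
173
15
7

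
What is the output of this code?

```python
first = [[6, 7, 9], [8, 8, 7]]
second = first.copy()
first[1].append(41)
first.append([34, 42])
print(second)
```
[[6, 7, 9], [8, 8, 7, 41]]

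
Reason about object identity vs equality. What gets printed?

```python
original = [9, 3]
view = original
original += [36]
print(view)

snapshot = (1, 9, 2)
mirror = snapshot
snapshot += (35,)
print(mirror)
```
[9, 3, 36]
(1, 9, 2)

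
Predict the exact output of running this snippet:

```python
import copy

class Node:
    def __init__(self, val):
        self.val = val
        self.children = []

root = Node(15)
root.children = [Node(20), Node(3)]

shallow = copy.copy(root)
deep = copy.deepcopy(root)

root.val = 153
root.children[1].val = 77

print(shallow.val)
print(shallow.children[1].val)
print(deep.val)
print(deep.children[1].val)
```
15
77
15
3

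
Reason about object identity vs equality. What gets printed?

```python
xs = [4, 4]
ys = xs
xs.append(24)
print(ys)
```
[4, 4, 24]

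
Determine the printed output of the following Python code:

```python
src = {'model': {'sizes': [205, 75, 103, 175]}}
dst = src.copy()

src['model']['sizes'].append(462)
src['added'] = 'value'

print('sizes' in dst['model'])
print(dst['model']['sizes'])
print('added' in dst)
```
True
[205, 75, 103, 175, 462]
False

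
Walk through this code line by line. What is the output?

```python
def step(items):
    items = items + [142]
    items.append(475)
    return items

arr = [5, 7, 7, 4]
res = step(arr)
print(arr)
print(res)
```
[5, 7, 7, 4]
[5, 7, 7, 4, 142, 475]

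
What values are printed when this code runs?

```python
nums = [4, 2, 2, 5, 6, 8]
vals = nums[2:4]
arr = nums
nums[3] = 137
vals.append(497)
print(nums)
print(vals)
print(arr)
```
[4, 2, 2, 137, 6, 8]
[2, 5, 497]
[4, 2, 2, 137, 6, 8]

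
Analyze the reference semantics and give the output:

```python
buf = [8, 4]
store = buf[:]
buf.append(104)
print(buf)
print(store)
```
[8, 4, 104]
[8, 4]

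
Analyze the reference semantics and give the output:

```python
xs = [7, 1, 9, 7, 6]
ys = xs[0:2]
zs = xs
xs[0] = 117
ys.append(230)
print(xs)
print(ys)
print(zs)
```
[117, 1, 9, 7, 6]
[7, 1, 230]
[117, 1, 9, 7, 6]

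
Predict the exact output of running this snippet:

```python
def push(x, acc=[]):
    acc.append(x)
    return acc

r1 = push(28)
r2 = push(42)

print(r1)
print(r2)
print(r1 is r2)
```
[28, 42]
[28, 42]
True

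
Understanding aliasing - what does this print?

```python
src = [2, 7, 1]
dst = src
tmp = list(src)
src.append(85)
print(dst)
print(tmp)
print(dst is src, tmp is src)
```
[2, 7, 1, 85]
[2, 7, 1]
True False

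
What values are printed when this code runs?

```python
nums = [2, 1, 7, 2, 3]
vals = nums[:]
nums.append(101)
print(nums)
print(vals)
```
[2, 1, 7, 2, 3, 101]
[2, 1, 7, 2, 3]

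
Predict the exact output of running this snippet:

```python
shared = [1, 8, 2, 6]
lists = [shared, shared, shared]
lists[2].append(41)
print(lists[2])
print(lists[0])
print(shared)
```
[1, 8, 2, 6, 41]
[1, 8, 2, 6, 41]
[1, 8, 2, 6, 41]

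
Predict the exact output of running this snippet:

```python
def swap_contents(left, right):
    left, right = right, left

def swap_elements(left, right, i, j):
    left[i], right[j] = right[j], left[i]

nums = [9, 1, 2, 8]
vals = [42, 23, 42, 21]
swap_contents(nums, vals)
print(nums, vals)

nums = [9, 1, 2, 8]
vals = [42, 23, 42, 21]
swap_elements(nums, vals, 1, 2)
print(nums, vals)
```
[9, 1, 2, 8] [42, 23, 42, 21]
[9, 42, 2, 8] [42, 23, 1, 21]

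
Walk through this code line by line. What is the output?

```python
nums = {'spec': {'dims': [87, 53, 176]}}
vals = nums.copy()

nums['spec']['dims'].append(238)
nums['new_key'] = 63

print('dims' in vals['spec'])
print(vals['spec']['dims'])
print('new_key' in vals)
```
True
[87, 53, 176, 238]
False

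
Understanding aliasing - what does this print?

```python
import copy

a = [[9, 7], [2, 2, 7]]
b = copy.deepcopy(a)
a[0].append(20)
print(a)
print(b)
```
[[9, 7, 20], [2, 2, 7]]
[[9, 7], [2, 2, 7]]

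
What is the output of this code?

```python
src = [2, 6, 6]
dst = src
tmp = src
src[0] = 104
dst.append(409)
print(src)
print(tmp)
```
[104, 6, 6, 409]
[104, 6, 6, 409]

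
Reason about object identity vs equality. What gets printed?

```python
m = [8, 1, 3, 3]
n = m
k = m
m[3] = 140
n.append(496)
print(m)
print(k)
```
[8, 1, 3, 140, 496]
[8, 1, 3, 140, 496]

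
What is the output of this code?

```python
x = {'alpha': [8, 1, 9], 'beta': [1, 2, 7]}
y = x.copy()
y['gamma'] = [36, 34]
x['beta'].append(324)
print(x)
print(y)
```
{'alpha': [8, 1, 9], 'beta': [1, 2, 7, 324]}
{'alpha': [8, 1, 9], 'beta': [1, 2, 7, 324], 'gamma': [36, 34]}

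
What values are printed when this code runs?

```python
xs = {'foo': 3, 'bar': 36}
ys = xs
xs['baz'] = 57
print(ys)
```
{'foo': 3, 'bar': 36, 'baz': 57}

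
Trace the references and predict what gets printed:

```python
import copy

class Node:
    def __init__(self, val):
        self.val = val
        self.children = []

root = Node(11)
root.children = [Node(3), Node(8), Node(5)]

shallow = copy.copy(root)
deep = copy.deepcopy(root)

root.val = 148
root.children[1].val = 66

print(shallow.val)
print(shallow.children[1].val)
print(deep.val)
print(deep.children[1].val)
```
11
66
11
8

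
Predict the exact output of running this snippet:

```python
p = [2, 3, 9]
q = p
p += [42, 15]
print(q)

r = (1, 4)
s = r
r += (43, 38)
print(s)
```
[2, 3, 9, 42, 15]
(1, 4)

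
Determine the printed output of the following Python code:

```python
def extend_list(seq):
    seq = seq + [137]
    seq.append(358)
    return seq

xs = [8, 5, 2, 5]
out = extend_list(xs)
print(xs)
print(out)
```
[8, 5, 2, 5]
[8, 5, 2, 5, 137, 358]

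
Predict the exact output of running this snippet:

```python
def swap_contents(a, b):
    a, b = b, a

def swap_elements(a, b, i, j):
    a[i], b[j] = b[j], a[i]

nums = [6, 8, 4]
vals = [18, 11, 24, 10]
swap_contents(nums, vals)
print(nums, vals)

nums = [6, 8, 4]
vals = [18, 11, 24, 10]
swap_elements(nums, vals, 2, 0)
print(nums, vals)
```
[6, 8, 4] [18, 11, 24, 10]
[6, 8, 18] [4, 11, 24, 10]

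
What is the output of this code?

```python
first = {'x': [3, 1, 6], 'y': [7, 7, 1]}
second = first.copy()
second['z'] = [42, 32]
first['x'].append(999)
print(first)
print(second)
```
{'x': [3, 1, 6, 999], 'y': [7, 7, 1]}
{'x': [3, 1, 6, 999], 'y': [7, 7, 1], 'z': [42, 32]}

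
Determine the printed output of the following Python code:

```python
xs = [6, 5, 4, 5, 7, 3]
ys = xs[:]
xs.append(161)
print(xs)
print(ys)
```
[6, 5, 4, 5, 7, 3, 161]
[6, 5, 4, 5, 7, 3]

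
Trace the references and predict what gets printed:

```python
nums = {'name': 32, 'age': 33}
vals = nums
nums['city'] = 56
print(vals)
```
{'name': 32, 'age': 33, 'city': 56}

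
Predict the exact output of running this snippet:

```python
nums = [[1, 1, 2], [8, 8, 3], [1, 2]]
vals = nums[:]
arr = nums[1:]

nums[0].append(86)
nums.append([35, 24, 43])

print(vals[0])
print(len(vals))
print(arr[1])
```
[1, 1, 2, 86]
3
[1, 2]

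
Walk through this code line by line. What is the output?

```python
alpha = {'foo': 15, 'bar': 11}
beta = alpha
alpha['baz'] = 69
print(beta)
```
{'foo': 15, 'bar': 11, 'baz': 69}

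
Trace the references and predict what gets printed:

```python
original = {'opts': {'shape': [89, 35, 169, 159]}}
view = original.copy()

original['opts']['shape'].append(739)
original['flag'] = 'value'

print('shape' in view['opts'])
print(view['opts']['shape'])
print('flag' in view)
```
True
[89, 35, 169, 159, 739]
False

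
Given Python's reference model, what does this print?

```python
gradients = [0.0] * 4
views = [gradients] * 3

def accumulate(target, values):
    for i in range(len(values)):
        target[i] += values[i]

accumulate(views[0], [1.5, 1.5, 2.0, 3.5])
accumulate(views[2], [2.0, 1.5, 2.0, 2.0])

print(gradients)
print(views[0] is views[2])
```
[3.5, 3.0, 4.0, 5.5]
True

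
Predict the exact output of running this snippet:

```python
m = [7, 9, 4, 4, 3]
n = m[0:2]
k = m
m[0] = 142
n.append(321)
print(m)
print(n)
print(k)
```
[142, 9, 4, 4, 3]
[7, 9, 321]
[142, 9, 4, 4, 3]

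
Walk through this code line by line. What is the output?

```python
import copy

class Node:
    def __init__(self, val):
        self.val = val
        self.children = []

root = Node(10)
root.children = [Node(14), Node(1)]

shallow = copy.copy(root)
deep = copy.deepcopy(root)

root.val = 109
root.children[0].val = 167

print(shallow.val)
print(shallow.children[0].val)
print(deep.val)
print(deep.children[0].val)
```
10
167
10
14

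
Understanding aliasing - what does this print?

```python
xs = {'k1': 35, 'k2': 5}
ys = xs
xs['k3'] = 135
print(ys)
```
{'k1': 35, 'k2': 5, 'k3': 135}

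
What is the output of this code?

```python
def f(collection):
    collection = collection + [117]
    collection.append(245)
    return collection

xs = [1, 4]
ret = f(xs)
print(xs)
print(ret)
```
[1, 4]
[1, 4, 117, 245]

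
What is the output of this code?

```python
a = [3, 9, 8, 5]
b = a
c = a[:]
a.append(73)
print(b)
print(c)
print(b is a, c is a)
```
[3, 9, 8, 5, 73]
[3, 9, 8, 5]
True False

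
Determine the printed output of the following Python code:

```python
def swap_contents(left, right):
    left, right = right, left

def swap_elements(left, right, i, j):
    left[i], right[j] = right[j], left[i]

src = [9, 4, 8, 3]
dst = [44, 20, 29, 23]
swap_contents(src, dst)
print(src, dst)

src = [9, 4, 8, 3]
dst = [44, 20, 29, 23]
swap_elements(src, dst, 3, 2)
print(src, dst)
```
[9, 4, 8, 3] [44, 20, 29, 23]
[9, 4, 8, 29] [44, 20, 3, 23]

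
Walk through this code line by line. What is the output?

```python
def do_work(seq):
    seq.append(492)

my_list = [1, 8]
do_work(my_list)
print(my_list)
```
[1, 8, 492]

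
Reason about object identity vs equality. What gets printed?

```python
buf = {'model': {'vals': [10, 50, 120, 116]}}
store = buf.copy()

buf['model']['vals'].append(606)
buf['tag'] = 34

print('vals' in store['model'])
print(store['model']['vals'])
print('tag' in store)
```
True
[10, 50, 120, 116, 606]
False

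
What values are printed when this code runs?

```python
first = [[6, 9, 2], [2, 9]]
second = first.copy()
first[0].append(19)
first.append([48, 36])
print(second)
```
[[6, 9, 2, 19], [2, 9]]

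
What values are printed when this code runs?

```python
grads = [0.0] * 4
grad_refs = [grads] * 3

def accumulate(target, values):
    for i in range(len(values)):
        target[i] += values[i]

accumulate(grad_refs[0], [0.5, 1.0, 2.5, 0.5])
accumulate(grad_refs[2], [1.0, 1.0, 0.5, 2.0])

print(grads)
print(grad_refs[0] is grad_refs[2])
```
[1.5, 2.0, 3.0, 2.5]
True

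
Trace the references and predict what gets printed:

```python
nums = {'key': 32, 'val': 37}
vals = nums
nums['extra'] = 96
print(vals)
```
{'key': 32, 'val': 37, 'extra': 96}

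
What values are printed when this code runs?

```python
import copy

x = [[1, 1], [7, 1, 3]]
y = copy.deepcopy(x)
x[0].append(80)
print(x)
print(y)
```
[[1, 1, 80], [7, 1, 3]]
[[1, 1], [7, 1, 3]]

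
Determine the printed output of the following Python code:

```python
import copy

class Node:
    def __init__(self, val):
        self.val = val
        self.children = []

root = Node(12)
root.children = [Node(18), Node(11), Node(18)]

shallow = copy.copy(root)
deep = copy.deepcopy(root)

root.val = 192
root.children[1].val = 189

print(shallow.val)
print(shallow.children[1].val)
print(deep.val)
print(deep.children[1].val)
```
12
189
12
11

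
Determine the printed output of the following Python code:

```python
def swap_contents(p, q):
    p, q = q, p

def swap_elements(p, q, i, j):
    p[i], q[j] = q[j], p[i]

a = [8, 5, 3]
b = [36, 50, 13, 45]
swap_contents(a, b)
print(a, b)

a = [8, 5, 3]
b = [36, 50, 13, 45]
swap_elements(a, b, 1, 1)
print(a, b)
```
[8, 5, 3] [36, 50, 13, 45]
[8, 50, 3] [36, 5, 13, 45]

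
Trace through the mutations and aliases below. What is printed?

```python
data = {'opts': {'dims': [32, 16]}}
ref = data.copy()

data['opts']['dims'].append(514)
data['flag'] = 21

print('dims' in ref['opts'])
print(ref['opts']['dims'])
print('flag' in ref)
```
True
[32, 16, 514]
False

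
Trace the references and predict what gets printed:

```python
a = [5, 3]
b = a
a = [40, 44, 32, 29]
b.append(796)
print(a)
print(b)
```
[40, 44, 32, 29]
[5, 3, 796]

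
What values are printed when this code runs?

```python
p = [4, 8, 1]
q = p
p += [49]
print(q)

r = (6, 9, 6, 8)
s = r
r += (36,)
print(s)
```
[4, 8, 1, 49]
(6, 9, 6, 8)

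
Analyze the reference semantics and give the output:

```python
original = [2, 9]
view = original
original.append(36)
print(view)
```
[2, 9, 36]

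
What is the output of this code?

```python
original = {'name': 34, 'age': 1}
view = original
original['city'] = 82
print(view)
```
{'name': 34, 'age': 1, 'city': 82}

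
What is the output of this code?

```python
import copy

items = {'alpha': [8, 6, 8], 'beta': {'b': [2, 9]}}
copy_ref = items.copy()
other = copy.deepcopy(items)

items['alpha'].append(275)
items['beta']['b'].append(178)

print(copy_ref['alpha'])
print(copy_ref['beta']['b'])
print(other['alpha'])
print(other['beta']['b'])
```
[8, 6, 8, 275]
[2, 9, 178]
[8, 6, 8]
[2, 9]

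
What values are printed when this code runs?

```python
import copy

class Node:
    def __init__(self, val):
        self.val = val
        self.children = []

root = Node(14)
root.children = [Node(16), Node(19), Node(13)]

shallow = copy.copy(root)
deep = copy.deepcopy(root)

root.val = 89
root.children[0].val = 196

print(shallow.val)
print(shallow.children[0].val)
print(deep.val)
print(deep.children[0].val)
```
14
196
14
16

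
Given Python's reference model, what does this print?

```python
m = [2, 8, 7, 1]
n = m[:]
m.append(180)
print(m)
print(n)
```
[2, 8, 7, 1, 180]
[2, 8, 7, 1]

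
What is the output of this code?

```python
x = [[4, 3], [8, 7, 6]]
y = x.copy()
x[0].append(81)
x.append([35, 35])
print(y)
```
[[4, 3, 81], [8, 7, 6]]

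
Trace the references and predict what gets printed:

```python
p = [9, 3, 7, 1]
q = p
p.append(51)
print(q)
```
[9, 3, 7, 1, 51]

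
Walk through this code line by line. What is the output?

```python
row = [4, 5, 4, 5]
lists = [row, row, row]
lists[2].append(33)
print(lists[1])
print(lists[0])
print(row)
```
[4, 5, 4, 5, 33]
[4, 5, 4, 5, 33]
[4, 5, 4, 5, 33]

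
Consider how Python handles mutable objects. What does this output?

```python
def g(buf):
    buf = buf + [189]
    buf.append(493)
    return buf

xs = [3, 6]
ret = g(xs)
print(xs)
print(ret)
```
[3, 6]
[3, 6, 189, 493]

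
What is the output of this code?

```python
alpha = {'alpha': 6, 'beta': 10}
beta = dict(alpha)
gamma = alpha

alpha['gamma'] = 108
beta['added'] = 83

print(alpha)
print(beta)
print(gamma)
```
{'alpha': 6, 'beta': 10, 'gamma': 108}
{'alpha': 6, 'beta': 10, 'added': 83}
{'alpha': 6, 'beta': 10, 'gamma': 108}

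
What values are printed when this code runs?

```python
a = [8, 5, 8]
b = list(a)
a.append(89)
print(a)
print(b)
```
[8, 5, 8, 89]
[8, 5, 8]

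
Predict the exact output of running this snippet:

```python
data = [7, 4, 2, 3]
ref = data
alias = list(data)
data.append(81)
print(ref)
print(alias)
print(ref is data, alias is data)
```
[7, 4, 2, 3, 81]
[7, 4, 2, 3]
True False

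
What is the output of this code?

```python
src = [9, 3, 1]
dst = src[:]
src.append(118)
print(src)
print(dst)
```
[9, 3, 1, 118]
[9, 3, 1]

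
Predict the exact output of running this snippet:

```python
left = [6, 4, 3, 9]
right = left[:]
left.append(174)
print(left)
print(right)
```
[6, 4, 3, 9, 174]
[6, 4, 3, 9]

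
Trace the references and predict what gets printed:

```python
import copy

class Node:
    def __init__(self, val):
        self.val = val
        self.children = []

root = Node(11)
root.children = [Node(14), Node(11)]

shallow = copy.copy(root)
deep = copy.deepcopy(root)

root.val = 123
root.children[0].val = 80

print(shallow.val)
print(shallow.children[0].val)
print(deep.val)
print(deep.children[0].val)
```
11
80
11
14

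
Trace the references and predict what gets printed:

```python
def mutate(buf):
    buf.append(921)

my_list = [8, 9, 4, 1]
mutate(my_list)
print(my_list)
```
[8, 9, 4, 1, 921]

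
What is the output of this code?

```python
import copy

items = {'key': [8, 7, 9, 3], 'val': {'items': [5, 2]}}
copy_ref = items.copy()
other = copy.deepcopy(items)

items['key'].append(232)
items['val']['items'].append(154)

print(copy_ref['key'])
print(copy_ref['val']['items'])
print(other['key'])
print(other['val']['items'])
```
[8, 7, 9, 3, 232]
[5, 2, 154]
[8, 7, 9, 3]
[5, 2]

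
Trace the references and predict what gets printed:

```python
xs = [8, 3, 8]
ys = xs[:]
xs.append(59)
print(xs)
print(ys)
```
[8, 3, 8, 59]
[8, 3, 8]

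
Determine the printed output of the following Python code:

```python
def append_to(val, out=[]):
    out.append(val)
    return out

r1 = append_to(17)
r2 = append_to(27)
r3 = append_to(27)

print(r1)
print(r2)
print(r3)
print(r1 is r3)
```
[17, 27, 27]
[17, 27, 27]
[17, 27, 27]
True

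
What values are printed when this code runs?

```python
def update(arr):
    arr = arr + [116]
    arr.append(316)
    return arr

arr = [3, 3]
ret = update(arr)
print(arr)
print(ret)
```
[3, 3]
[3, 3, 116, 316]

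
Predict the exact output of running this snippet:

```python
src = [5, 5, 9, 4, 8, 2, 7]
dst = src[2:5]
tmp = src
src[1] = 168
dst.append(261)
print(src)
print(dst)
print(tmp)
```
[5, 168, 9, 4, 8, 2, 7]
[9, 4, 8, 261]
[5, 168, 9, 4, 8, 2, 7]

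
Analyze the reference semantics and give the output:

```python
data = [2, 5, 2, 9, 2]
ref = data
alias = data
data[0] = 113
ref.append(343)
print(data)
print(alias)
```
[113, 5, 2, 9, 2, 343]
[113, 5, 2, 9, 2, 343]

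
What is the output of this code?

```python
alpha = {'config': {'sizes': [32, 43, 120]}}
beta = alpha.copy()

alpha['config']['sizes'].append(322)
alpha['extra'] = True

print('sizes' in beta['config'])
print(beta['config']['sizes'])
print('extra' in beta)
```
True
[32, 43, 120, 322]
False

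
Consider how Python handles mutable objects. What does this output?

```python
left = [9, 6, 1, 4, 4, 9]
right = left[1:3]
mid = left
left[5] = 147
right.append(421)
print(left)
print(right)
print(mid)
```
[9, 6, 1, 4, 4, 147]
[6, 1, 421]
[9, 6, 1, 4, 4, 147]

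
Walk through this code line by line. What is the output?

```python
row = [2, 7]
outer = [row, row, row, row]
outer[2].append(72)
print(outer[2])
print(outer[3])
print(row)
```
[2, 7, 72]
[2, 7, 72]
[2, 7, 72]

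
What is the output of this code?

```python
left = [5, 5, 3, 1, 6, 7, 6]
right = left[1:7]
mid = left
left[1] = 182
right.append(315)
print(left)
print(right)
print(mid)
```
[5, 182, 3, 1, 6, 7, 6]
[5, 3, 1, 6, 7, 6, 315]
[5, 182, 3, 1, 6, 7, 6]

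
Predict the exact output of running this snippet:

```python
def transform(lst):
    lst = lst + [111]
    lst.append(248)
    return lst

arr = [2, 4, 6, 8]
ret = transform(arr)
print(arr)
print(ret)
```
[2, 4, 6, 8]
[2, 4, 6, 8, 111, 248]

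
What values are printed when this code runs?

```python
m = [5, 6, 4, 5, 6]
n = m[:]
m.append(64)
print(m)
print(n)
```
[5, 6, 4, 5, 6, 64]
[5, 6, 4, 5, 6]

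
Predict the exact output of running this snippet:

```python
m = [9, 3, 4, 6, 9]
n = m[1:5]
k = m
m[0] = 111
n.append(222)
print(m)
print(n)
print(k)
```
[111, 3, 4, 6, 9]
[3, 4, 6, 9, 222]
[111, 3, 4, 6, 9]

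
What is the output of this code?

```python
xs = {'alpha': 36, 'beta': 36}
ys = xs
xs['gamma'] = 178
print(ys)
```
{'alpha': 36, 'beta': 36, 'gamma': 178}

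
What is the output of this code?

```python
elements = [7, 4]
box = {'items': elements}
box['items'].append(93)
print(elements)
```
[7, 4, 93]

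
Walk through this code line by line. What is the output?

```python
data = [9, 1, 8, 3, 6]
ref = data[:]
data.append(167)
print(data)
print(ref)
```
[9, 1, 8, 3, 6, 167]
[9, 1, 8, 3, 6]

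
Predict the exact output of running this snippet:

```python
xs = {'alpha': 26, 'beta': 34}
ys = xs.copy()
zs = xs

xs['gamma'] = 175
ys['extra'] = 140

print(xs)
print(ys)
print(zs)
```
{'alpha': 26, 'beta': 34, 'gamma': 175}
{'alpha': 26, 'beta': 34, 'extra': 140}
{'alpha': 26, 'beta': 34, 'gamma': 175}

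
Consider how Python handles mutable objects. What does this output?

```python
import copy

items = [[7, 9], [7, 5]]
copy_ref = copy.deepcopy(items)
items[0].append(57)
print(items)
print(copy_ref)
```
[[7, 9, 57], [7, 5]]
[[7, 9], [7, 5]]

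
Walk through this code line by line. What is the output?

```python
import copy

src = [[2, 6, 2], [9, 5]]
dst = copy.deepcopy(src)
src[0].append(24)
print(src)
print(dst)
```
[[2, 6, 2, 24], [9, 5]]
[[2, 6, 2], [9, 5]]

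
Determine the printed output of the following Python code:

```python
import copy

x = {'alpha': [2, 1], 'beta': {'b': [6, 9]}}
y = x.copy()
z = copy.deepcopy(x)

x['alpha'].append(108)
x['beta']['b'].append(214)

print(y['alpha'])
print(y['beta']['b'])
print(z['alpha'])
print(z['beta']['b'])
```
[2, 1, 108]
[6, 9, 214]
[2, 1]
[6, 9]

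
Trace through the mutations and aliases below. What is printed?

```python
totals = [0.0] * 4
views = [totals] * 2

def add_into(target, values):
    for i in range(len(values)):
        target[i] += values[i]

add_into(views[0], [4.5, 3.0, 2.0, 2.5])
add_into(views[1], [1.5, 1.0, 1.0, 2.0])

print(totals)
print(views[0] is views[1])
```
[6.0, 4.0, 3.0, 4.5]
True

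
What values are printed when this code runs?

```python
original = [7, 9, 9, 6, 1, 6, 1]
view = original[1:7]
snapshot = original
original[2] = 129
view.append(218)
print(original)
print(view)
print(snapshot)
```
[7, 9, 129, 6, 1, 6, 1]
[9, 9, 6, 1, 6, 1, 218]
[7, 9, 129, 6, 1, 6, 1]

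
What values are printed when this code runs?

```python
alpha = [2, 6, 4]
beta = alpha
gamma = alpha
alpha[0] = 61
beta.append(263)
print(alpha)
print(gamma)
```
[61, 6, 4, 263]
[61, 6, 4, 263]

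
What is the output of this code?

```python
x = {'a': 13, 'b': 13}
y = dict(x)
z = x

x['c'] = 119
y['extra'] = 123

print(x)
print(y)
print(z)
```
{'a': 13, 'b': 13, 'c': 119}
{'a': 13, 'b': 13, 'extra': 123}
{'a': 13, 'b': 13, 'c': 119}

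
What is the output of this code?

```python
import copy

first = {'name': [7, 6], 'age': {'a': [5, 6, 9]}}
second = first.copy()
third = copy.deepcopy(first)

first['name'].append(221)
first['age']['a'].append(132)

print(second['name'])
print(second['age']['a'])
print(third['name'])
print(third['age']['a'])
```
[7, 6, 221]
[5, 6, 9, 132]
[7, 6]
[5, 6, 9]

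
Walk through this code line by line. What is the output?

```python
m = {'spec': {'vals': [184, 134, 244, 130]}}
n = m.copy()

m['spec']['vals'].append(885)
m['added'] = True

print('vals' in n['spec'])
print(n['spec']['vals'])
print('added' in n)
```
True
[184, 134, 244, 130, 885]
False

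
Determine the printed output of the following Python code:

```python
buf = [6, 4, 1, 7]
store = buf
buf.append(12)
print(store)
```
[6, 4, 1, 7, 12]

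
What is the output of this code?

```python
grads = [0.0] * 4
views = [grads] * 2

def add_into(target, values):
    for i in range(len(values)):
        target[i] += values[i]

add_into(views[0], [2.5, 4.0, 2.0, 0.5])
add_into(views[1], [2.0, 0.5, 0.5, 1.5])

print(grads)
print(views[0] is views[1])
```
[4.5, 4.5, 2.5, 2.0]
True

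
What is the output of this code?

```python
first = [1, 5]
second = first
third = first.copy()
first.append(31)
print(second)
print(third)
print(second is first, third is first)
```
[1, 5, 31]
[1, 5]
True False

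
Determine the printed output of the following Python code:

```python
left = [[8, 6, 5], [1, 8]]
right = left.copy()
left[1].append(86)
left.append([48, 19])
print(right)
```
[[8, 6, 5], [1, 8, 86]]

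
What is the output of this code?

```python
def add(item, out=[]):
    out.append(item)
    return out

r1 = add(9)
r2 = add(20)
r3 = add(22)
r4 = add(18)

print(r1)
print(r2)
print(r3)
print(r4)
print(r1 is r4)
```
[9, 20, 22, 18]
[9, 20, 22, 18]
[9, 20, 22, 18]
[9, 20, 22, 18]
True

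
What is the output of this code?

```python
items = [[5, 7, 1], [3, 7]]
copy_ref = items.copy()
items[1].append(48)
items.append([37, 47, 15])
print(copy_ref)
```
[[5, 7, 1], [3, 7, 48]]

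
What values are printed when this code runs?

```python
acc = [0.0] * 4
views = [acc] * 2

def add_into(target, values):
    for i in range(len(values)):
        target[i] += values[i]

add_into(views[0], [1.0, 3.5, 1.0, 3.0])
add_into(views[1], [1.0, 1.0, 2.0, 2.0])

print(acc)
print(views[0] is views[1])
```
[2.0, 4.5, 3.0, 5.0]
True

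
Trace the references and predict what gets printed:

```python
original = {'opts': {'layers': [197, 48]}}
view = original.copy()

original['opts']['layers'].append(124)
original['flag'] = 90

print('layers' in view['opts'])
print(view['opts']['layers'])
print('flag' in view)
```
True
[197, 48, 124]
False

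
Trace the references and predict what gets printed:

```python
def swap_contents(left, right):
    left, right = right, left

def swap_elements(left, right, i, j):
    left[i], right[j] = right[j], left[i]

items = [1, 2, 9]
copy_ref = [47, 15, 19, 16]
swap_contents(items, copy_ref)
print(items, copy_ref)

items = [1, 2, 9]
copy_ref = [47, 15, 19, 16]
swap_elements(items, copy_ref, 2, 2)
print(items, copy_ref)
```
[1, 2, 9] [47, 15, 19, 16]
[1, 2, 19] [47, 15, 9, 16]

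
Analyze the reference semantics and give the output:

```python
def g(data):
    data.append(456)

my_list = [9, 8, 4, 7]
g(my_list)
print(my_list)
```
[9, 8, 4, 7, 456]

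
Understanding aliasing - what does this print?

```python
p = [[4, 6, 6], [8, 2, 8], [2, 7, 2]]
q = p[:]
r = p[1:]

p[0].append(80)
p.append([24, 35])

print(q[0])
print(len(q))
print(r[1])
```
[4, 6, 6, 80]
3
[2, 7, 2]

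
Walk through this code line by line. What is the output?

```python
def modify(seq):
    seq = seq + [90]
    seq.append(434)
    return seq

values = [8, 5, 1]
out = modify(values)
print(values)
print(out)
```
[8, 5, 1]
[8, 5, 1, 90, 434]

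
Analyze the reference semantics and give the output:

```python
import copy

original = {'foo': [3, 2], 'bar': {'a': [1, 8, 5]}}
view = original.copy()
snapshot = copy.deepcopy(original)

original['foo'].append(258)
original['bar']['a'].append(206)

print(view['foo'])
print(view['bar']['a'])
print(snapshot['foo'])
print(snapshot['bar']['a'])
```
[3, 2, 258]
[1, 8, 5, 206]
[3, 2]
[1, 8, 5]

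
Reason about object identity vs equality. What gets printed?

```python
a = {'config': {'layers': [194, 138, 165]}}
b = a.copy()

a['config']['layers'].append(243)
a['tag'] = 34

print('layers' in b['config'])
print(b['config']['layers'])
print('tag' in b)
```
True
[194, 138, 165, 243]
False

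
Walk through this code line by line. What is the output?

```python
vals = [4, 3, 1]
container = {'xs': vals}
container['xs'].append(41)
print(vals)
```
[4, 3, 1, 41]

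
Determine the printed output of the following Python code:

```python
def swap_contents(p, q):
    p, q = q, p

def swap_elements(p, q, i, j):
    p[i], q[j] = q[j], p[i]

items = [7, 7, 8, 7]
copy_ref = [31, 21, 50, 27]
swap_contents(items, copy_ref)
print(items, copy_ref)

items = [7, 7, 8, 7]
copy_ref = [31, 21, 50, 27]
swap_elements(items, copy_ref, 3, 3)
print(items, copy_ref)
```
[7, 7, 8, 7] [31, 21, 50, 27]
[7, 7, 8, 27] [31, 21, 50, 7]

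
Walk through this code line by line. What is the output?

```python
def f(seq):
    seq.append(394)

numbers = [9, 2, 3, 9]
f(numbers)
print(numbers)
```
[9, 2, 3, 9, 394]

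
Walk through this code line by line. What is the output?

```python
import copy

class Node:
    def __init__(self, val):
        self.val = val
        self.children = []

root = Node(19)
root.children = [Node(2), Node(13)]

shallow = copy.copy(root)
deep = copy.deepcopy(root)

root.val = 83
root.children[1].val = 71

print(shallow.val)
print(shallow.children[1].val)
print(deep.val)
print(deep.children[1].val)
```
19
71
19
13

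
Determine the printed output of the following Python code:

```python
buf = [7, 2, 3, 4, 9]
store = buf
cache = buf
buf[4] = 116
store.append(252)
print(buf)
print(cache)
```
[7, 2, 3, 4, 116, 252]
[7, 2, 3, 4, 116, 252]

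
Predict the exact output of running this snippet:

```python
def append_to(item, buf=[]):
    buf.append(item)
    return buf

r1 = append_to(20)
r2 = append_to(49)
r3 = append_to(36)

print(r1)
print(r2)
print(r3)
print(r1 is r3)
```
[20, 49, 36]
[20, 49, 36]
[20, 49, 36]
True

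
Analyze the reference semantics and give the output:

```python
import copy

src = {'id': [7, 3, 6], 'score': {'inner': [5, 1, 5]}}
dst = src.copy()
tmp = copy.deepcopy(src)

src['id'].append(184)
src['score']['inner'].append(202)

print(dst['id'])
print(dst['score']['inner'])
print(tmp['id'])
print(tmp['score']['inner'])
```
[7, 3, 6, 184]
[5, 1, 5, 202]
[7, 3, 6]
[5, 1, 5]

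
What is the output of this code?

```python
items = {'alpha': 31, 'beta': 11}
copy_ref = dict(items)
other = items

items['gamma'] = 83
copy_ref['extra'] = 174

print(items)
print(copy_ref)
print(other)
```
{'alpha': 31, 'beta': 11, 'gamma': 83}
{'alpha': 31, 'beta': 11, 'extra': 174}
{'alpha': 31, 'beta': 11, 'gamma': 83}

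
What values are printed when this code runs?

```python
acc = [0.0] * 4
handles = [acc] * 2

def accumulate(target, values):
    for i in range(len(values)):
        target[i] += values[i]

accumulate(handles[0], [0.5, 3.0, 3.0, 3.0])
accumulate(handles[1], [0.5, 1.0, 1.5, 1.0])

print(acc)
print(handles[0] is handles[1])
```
[1.0, 4.0, 4.5, 4.0]
True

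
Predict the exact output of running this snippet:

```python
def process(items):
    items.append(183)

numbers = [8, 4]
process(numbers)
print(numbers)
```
[8, 4, 183]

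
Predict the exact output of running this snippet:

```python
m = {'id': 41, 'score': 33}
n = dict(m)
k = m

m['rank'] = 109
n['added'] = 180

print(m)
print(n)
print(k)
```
{'id': 41, 'score': 33, 'rank': 109}
{'id': 41, 'score': 33, 'added': 180}
{'id': 41, 'score': 33, 'rank': 109}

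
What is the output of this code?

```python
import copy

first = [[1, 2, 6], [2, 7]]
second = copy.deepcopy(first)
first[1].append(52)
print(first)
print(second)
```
[[1, 2, 6], [2, 7, 52]]
[[1, 2, 6], [2, 7]]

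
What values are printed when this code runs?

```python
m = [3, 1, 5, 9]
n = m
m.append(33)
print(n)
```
[3, 1, 5, 9, 33]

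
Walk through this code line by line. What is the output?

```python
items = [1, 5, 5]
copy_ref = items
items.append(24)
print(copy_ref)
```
[1, 5, 5, 24]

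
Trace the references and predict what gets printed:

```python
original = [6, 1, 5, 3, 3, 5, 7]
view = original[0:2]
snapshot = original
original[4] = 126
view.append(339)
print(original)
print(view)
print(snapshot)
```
[6, 1, 5, 3, 126, 5, 7]
[6, 1, 339]
[6, 1, 5, 3, 126, 5, 7]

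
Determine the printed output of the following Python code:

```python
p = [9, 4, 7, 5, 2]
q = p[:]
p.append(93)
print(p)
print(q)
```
[9, 4, 7, 5, 2, 93]
[9, 4, 7, 5, 2]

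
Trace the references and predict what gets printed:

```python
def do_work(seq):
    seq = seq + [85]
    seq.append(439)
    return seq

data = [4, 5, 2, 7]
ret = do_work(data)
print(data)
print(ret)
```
[4, 5, 2, 7]
[4, 5, 2, 7, 85, 439]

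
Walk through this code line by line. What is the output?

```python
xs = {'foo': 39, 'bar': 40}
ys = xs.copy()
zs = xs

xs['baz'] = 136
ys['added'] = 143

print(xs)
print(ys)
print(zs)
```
{'foo': 39, 'bar': 40, 'baz': 136}
{'foo': 39, 'bar': 40, 'added': 143}
{'foo': 39, 'bar': 40, 'baz': 136}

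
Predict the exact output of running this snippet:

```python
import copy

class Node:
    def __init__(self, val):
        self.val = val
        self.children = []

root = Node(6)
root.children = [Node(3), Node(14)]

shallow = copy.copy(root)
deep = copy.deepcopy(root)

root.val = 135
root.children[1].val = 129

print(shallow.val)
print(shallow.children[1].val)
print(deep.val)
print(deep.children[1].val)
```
6
129
6
14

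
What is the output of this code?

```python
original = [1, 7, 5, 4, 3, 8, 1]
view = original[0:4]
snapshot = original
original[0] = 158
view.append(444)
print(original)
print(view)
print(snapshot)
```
[158, 7, 5, 4, 3, 8, 1]
[1, 7, 5, 4, 444]
[158, 7, 5, 4, 3, 8, 1]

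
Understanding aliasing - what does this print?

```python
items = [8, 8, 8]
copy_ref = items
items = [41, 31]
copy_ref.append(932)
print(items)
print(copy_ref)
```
[41, 31]
[8, 8, 8, 932]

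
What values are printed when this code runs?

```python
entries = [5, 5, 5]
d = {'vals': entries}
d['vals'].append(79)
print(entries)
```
[5, 5, 5, 79]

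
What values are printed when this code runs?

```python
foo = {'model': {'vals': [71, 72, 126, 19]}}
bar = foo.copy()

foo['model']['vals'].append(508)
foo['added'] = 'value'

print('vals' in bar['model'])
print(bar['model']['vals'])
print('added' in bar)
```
True
[71, 72, 126, 19, 508]
False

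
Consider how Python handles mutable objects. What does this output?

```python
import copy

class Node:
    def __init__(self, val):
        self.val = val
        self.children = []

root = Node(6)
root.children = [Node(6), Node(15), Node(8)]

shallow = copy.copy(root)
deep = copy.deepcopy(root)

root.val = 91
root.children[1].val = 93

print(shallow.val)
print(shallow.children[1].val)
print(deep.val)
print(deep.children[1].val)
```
6
93
6
15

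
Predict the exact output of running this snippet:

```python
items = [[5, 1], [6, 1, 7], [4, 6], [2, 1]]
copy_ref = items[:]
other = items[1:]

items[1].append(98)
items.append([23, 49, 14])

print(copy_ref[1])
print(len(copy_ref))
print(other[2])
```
[6, 1, 7, 98]
4
[2, 1]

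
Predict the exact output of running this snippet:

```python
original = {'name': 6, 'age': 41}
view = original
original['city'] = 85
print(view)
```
{'name': 6, 'age': 41, 'city': 85}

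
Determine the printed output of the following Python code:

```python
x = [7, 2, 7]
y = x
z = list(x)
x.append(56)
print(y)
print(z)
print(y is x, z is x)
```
[7, 2, 7, 56]
[7, 2, 7]
True False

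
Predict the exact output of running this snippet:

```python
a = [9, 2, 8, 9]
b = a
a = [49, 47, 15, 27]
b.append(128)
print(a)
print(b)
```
[49, 47, 15, 27]
[9, 2, 8, 9, 128]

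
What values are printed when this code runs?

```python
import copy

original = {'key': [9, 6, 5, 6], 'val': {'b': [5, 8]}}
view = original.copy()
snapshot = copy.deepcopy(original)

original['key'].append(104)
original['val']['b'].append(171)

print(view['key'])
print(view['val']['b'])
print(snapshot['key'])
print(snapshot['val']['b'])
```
[9, 6, 5, 6, 104]
[5, 8, 171]
[9, 6, 5, 6]
[5, 8]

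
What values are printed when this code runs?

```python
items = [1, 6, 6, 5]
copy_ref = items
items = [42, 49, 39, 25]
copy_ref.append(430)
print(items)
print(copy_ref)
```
[42, 49, 39, 25]
[1, 6, 6, 5, 430]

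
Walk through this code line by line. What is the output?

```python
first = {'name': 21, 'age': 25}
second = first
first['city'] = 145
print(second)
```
{'name': 21, 'age': 25, 'city': 145}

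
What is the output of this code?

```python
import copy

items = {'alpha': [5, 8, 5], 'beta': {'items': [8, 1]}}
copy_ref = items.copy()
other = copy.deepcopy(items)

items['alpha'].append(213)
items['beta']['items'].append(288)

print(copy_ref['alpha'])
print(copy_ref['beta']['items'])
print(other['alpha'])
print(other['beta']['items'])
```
[5, 8, 5, 213]
[8, 1, 288]
[5, 8, 5]
[8, 1]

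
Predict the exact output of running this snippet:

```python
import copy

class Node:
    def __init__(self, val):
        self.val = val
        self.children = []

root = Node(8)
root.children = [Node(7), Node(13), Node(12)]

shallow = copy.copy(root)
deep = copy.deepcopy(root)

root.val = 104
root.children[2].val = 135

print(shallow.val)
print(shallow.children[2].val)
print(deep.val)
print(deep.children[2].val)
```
8
135
8
12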